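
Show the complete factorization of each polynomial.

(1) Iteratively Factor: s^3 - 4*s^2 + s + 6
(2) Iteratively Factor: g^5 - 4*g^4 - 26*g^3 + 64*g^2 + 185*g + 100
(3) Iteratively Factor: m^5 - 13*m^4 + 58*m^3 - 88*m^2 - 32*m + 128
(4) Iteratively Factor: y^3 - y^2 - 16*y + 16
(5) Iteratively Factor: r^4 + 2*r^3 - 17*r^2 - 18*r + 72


(1) = (s - 3)*(s^2 - s - 2) = (s - 3)*(s - 2)*(s + 1)
(2) = (g + 1)*(g^4 - 5*g^3 - 21*g^2 + 85*g + 100) = (g + 1)^2*(g^3 - 6*g^2 - 15*g + 100) = (g + 1)^2*(g + 4)*(g^2 - 10*g + 25) = (g - 5)*(g + 1)^2*(g + 4)*(g - 5)
(3) = (m - 4)*(m^4 - 9*m^3 + 22*m^2 - 32) = (m - 4)*(m + 1)*(m^3 - 10*m^2 + 32*m - 32) = (m - 4)*(m - 2)*(m + 1)*(m^2 - 8*m + 16) = (m - 4)^2*(m - 2)*(m + 1)*(m - 4)
(4) = (y - 1)*(y^2 - 16) = (y - 1)*(y + 4)*(y - 4)
(5) = (r + 3)*(r^3 - r^2 - 14*r + 24) = (r + 3)*(r + 4)*(r^2 - 5*r + 6) = (r - 2)*(r + 3)*(r + 4)*(r - 3)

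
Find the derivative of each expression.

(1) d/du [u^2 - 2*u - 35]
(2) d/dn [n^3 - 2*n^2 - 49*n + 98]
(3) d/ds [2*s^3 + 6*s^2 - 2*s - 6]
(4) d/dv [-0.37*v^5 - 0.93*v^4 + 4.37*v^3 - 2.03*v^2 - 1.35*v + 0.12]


(1) = 2*u - 2
(2) = 3*n^2 - 4*n - 49
(3) = 6*s^2 + 12*s - 2
(4) = -1.85*v^4 - 3.72*v^3 + 13.11*v^2 - 4.06*v - 1.35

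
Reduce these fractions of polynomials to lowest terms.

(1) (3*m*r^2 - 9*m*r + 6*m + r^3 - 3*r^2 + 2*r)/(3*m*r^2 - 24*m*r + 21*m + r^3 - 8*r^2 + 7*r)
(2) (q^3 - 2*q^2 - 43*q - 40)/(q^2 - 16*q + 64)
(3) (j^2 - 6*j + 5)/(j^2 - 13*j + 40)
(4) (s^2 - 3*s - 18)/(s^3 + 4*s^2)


(1) = (r - 2)/(r - 7)
(2) = (q^2 + 6*q + 5)/(q - 8)
(3) = (j - 1)/(j - 8)
(4) = (s^2 - 3*s - 18)/(s^3 + 4*s^2)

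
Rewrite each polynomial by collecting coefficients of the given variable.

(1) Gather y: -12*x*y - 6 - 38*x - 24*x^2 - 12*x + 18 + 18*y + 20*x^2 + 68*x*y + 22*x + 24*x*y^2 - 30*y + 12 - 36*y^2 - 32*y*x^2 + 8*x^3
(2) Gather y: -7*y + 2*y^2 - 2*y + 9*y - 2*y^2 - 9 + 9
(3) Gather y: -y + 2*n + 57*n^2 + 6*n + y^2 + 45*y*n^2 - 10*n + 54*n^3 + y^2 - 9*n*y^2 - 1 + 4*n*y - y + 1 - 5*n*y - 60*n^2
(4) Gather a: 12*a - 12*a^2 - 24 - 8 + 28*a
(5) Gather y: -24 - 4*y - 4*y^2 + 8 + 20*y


(1) = 8*x^3 - 4*x^2 - 28*x + y^2*(24*x - 36) + y*(-32*x^2 + 56*x - 12) + 24
(2) = 0
(3) = 54*n^3 - 3*n^2 - 2*n + y^2*(2 - 9*n) + y*(45*n^2 - n - 2)
(4) = -12*a^2 + 40*a - 32
(5) = -4*y^2 + 16*y - 16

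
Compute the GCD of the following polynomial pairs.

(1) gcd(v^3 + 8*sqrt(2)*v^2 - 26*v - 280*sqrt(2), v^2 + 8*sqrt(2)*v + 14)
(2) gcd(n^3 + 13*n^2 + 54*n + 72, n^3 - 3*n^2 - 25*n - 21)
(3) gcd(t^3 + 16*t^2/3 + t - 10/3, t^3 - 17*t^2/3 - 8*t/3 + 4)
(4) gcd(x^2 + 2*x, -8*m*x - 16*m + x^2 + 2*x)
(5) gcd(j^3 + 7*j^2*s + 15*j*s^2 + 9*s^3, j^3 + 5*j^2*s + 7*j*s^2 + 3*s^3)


(1) = v + 7*sqrt(2)
(2) = gcd((n + 3)*(n + 4)*(n + 6), (n - 7)*(n + 1)*(n + 3)) = n + 3
(3) = t^2 + t/3 - 2/3
(4) = gcd(x*(x + 2), (-8*m + x)*(x + 2)) = x + 2
(5) = gcd((j + s)*(j + 3*s)^2, (j + s)^2*(j + 3*s)) = j^2 + 4*j*s + 3*s^2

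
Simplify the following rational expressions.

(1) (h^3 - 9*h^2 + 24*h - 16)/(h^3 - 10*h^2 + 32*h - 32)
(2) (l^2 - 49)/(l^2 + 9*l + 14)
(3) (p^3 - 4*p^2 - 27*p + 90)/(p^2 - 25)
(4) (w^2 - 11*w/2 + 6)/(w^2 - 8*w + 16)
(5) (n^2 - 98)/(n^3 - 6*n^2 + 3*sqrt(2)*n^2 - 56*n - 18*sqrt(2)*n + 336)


(1) = (h - 1)/(h - 2)
(2) = (l - 7)/(l + 2)
(3) = (p^2 - 9*p + 18)/(p - 5)
(4) = (2*w - 3)/(2*w - 8)
(5) = (n - 7*sqrt(2))/(n^2 + n*(-6 - 4*sqrt(2)) + 24*sqrt(2))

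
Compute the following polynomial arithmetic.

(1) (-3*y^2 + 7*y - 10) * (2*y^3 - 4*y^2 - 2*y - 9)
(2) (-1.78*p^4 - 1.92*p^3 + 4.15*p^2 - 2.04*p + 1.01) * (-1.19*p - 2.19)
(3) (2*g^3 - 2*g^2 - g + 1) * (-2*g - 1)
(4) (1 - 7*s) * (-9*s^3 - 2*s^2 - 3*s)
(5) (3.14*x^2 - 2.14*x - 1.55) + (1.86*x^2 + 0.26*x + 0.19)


(1) = -6*y^5 + 26*y^4 - 42*y^3 + 53*y^2 - 43*y + 90
(2) = 2.1182*p^5 + 6.183*p^4 - 0.7337*p^3 - 6.6609*p^2 + 3.2657*p - 2.2119
(3) = -4*g^4 + 2*g^3 + 4*g^2 - g - 1
(4) = 63*s^4 + 5*s^3 + 19*s^2 - 3*s
(5) = 5.0*x^2 - 1.88*x - 1.36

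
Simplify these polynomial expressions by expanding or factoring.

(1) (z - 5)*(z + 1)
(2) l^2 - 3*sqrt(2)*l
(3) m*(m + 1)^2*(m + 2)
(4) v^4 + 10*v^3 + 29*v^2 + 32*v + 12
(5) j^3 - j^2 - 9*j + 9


(1) = z^2 - 4*z - 5
(2) = l*(l - 3*sqrt(2))
(3) = m^4 + 4*m^3 + 5*m^2 + 2*m
(4) = (v + 1)^2*(v + 2)*(v + 6)
(5) = (j - 3)*(j - 1)*(j + 3)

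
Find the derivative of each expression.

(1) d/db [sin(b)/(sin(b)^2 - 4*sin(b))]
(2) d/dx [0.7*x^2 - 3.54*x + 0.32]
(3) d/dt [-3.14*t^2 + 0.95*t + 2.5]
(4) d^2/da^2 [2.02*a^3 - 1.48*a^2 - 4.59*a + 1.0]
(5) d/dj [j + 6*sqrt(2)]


(1) = -cos(b)/(sin(b) - 4)^2
(2) = 1.4*x - 3.54
(3) = 0.95 - 6.28*t
(4) = 12.12*a - 2.96
(5) = 1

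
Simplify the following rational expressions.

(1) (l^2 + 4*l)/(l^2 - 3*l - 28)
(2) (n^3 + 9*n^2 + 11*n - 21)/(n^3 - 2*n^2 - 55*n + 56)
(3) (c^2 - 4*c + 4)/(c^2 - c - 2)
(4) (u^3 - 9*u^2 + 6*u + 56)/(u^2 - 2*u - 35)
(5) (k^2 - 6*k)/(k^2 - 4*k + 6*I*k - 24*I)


(1) = l/(l - 7)
(2) = (n + 3)/(n - 8)
(3) = (c - 2)/(c + 1)
(4) = (u^2 - 2*u - 8)/(u + 5)
(5) = (k^2 - 6*k)/(k^2 + k*(-4 + 6*I) - 24*I)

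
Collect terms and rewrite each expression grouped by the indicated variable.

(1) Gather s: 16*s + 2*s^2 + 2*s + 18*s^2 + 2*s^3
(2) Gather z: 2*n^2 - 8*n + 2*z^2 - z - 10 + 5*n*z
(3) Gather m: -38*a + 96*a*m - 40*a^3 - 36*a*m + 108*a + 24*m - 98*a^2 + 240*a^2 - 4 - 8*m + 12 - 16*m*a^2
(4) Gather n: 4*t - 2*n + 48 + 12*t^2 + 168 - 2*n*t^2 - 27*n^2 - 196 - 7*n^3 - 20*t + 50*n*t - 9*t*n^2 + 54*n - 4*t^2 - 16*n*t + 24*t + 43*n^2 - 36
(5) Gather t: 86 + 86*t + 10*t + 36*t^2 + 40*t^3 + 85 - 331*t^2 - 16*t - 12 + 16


(1) = 2*s^3 + 20*s^2 + 18*s
(2) = 2*n^2 - 8*n + 2*z^2 + z*(5*n - 1) - 10
(3) = -40*a^3 + 142*a^2 + 70*a + m*(-16*a^2 + 60*a + 16) + 8
(4) = -7*n^3 + n^2*(16 - 9*t) + n*(-2*t^2 + 34*t + 52) + 8*t^2 + 8*t - 16
(5) = 40*t^3 - 295*t^2 + 80*t + 175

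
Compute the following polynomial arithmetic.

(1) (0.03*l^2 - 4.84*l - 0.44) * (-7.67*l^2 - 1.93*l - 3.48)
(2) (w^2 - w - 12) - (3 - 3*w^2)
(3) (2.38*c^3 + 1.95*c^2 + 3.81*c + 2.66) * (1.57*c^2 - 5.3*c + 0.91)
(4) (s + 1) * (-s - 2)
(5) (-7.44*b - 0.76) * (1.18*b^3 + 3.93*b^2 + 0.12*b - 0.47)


(1) = -0.2301*l^4 + 37.0649*l^3 + 12.6116*l^2 + 17.6924*l + 1.5312
(2) = 4*w^2 - w - 15
(3) = 3.7366*c^5 - 9.5525*c^4 - 2.1875*c^3 - 14.2423*c^2 - 10.6309*c + 2.4206
(4) = -s^2 - 3*s - 2
(5) = -8.7792*b^4 - 30.136*b^3 - 3.8796*b^2 + 3.4056*b + 0.3572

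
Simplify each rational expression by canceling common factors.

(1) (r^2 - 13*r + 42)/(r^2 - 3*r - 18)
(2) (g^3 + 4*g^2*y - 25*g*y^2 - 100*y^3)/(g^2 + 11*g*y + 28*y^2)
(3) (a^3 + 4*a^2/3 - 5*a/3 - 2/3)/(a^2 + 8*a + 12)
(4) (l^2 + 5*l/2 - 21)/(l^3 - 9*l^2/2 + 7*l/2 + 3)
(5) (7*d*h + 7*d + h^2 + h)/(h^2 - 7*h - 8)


(1) = (r - 7)/(r + 3)
(2) = (g^2 - 25*y^2)/(g + 7*y)
(3) = (3*a^2 - 2*a - 1)/(3*a + 18)
(4) = (2*l^2 + 5*l - 42)/(2*l^3 - 9*l^2 + 7*l + 6)
(5) = (7*d + h)/(h - 8)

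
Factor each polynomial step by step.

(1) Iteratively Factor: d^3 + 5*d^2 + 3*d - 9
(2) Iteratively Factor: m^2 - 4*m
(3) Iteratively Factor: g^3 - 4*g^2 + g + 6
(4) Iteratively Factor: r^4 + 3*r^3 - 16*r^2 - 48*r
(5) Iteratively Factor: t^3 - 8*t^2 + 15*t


(1) = (d + 3)*(d^2 + 2*d - 3) = (d - 1)*(d + 3)*(d + 3)
(2) = (m)*(m - 4)
(3) = (g - 3)*(g^2 - g - 2) = (g - 3)*(g + 1)*(g - 2)
(4) = (r + 3)*(r^3 - 16*r) = (r + 3)*(r + 4)*(r^2 - 4*r) = r*(r + 3)*(r + 4)*(r - 4)
(5) = (t - 3)*(t^2 - 5*t) = (t - 5)*(t - 3)*(t)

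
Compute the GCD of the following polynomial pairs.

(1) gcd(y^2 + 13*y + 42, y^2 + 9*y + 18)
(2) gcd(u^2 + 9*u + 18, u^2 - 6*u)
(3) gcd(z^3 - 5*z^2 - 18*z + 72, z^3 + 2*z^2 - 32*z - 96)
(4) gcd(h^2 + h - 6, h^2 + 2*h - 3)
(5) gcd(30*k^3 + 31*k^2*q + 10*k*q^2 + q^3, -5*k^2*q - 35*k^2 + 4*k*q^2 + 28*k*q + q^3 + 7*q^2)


(1) = gcd((y + 6)*(y + 7), (y + 3)*(y + 6)) = y + 6
(2) = 1
(3) = gcd((z - 6)*(z - 3)*(z + 4), (z - 6)*(z + 4)^2) = z^2 - 2*z - 24
(4) = h + 3
(5) = 5*k + q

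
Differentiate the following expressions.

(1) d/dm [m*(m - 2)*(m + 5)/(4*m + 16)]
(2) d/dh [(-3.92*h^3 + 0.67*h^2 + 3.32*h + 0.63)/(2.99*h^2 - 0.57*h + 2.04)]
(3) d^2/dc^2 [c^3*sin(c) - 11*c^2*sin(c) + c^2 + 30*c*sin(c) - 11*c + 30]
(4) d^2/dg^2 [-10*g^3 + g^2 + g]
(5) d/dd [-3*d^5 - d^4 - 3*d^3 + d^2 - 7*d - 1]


(1) = (2*m^3 + 15*m^2 + 24*m - 40)/(4*(m^2 + 8*m + 16))
(2) = (-11.7208*h^4 + 4.4688*h^3 - 34.2991*h^2 - 1.0338*h + 7.1319)/(8.9401*h^4 - 3.4086*h^3 + 12.5241*h^2 - 2.3256*h + 4.1616)
(3) = -c^3*sin(c) + 11*c^2*sin(c) + 6*c^2*cos(c) - 24*c*sin(c) - 44*c*cos(c) - 22*sin(c) + 60*cos(c) + 2
(4) = 2 - 60*g
(5) = -15*d^4 - 4*d^3 - 9*d^2 + 2*d - 7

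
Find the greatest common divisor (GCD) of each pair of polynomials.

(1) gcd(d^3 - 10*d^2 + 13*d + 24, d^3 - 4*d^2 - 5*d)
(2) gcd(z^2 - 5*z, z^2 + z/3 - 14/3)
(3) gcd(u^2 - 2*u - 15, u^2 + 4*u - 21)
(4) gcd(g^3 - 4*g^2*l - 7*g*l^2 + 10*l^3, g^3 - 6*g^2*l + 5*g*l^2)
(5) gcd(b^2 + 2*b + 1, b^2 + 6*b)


(1) = gcd((d - 8)*(d - 3)*(d + 1), d*(d - 5)*(d + 1)) = d + 1
(2) = 1
(3) = gcd((u - 5)*(u + 3), (u - 3)*(u + 7)) = 1
(4) = g^2 - 6*g*l + 5*l^2
(5) = 1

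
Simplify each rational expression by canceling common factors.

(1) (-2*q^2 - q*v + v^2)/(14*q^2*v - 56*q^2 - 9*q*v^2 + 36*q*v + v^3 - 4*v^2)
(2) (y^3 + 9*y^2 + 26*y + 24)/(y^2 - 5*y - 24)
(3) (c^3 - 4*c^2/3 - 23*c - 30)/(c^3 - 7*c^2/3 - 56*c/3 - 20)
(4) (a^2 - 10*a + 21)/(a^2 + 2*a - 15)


(1) = (-q - v)/(7*q*v - 28*q - v^2 + 4*v)
(2) = (y^2 + 6*y + 8)/(y - 8)
(3) = (c + 3)/(c + 2)
(4) = (a - 7)/(a + 5)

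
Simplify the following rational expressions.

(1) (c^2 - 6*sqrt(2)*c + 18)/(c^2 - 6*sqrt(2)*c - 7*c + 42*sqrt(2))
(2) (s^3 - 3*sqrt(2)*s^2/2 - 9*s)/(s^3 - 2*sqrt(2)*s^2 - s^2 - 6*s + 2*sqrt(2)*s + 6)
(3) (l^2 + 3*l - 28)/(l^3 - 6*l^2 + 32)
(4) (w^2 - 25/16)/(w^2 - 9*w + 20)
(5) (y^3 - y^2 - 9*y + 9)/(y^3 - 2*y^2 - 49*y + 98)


(1) = (c^2 - 6*sqrt(2)*c + 18)/(c^2 + c*(-6*sqrt(2) - 7) + 42*sqrt(2))
(2) = (2*s^2 + 3*sqrt(2)*s)/(2*s^2 + s*(-2 + 2*sqrt(2)) - 2*sqrt(2))
(3) = (l + 7)/(l^2 - 2*l - 8)
(4) = (16*w^2 - 25)/(16*w^2 - 144*w + 320)
(5) = (y^3 - y^2 - 9*y + 9)/(y^3 - 2*y^2 - 49*y + 98)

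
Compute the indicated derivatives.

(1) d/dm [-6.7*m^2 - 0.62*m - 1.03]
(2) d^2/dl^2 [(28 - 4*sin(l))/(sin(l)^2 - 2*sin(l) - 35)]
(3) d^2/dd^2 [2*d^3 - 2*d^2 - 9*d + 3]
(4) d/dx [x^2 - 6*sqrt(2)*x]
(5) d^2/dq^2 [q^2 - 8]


(1) = -13.4*m - 0.62
(2) = 4*(sin(l)^2 - 5*sin(l) - 2)/(sin(l) + 5)^3
(3) = 12*d - 4
(4) = 2*x - 6*sqrt(2)
(5) = 2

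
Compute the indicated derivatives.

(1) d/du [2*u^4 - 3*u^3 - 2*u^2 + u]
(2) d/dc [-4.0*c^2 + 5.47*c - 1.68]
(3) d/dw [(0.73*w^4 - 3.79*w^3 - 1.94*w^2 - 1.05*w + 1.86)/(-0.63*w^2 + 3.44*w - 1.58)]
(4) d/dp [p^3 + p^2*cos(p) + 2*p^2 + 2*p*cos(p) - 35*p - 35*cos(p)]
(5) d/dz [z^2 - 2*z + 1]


(1) = 8*u^3 - 9*u^2 - 4*u + 1
(2) = 5.47 - 8.0*c
(3) = (-0.9198*w^5 + 9.9213*w^4 - 30.6888*w^3 + 10.6295*w^2 + 8.474*w - 4.7394)/(0.3969*w^4 - 4.3344*w^3 + 13.8244*w^2 - 10.8704*w + 2.4964)
(4) = -p^2*sin(p) + 3*p^2 + 2*sqrt(2)*p*cos(p + pi/4) + 4*p + 35*sin(p) + 2*cos(p) - 35
(5) = 2*z - 2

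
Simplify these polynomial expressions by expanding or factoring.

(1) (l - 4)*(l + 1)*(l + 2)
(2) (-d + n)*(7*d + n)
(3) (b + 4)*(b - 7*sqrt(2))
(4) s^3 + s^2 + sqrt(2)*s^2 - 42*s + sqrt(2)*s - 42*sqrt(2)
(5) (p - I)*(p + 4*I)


(1) = l^3 - l^2 - 10*l - 8
(2) = -7*d^2 + 6*d*n + n^2
(3) = b^2 - 7*sqrt(2)*b + 4*b - 28*sqrt(2)
(4) = (s - 6)*(s + 7)*(s + sqrt(2))
(5) = p^2 + 3*I*p + 4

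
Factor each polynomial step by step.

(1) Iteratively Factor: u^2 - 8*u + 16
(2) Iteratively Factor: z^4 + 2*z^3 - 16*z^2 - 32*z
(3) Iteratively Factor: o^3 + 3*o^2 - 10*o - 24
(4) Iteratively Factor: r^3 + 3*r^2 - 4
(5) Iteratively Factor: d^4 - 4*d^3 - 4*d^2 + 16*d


(1) = (u - 4)*(u - 4)
(2) = (z - 4)*(z^3 + 6*z^2 + 8*z) = z*(z - 4)*(z^2 + 6*z + 8) = z*(z - 4)*(z + 2)*(z + 4)
(3) = (o + 4)*(o^2 - o - 6) = (o + 2)*(o + 4)*(o - 3)
(4) = (r + 2)*(r^2 + r - 2) = (r - 1)*(r + 2)*(r + 2)
(5) = (d)*(d^3 - 4*d^2 - 4*d + 16) = d*(d + 2)*(d^2 - 6*d + 8) = d*(d - 4)*(d + 2)*(d - 2)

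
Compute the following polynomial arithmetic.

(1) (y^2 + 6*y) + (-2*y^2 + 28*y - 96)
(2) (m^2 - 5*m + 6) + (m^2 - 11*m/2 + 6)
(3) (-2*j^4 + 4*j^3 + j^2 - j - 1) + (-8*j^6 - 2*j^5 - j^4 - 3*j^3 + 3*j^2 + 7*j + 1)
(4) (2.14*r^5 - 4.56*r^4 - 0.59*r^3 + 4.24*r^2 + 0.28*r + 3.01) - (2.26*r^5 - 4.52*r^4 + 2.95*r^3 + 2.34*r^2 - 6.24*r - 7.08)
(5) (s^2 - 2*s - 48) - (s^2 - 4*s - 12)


(1) = -y^2 + 34*y - 96
(2) = 2*m^2 - 21*m/2 + 12
(3) = -8*j^6 - 2*j^5 - 3*j^4 + j^3 + 4*j^2 + 6*j
(4) = -0.12*r^5 - 0.04*r^4 - 3.54*r^3 + 1.9*r^2 + 6.52*r + 10.09
(5) = 2*s - 36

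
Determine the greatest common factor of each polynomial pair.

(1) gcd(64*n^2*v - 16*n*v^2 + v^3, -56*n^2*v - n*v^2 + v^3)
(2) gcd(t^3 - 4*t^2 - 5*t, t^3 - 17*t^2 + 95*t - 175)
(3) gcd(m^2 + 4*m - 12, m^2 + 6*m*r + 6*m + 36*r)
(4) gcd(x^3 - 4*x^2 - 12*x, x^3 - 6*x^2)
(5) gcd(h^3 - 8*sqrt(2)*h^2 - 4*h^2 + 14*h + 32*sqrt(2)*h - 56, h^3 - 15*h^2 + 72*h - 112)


(1) = gcd(v*(-8*n + v)^2, v*(-8*n + v)*(7*n + v)) = -8*n*v + v^2
(2) = t - 5
(3) = gcd((m - 2)*(m + 6), (m + 6)*(m + 6*r)) = m + 6
(4) = x^2 - 6*x
(5) = gcd((h - 4)*(h - 7*sqrt(2))*(h - sqrt(2)), (h - 7)*(h - 4)^2) = h - 4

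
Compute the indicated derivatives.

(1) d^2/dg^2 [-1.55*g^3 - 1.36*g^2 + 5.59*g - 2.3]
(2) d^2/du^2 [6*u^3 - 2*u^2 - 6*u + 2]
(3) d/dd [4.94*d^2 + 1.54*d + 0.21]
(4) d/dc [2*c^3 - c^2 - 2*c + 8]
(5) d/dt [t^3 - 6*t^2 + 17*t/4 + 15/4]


(1) = -9.3*g - 2.72
(2) = 36*u - 4
(3) = 9.88*d + 1.54
(4) = 6*c^2 - 2*c - 2
(5) = 3*t^2 - 12*t + 17/4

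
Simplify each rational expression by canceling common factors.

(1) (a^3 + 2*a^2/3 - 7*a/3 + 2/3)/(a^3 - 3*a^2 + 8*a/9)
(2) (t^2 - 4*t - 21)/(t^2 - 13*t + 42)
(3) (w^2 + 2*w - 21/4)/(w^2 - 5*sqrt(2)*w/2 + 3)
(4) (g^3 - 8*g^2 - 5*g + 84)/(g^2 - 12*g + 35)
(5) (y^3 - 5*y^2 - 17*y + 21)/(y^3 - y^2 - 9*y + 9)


(1) = (3*a^2 + 3*a - 6)/(3*a^2 - 8*a)
(2) = (t + 3)/(t - 6)
(3) = (8*w^2 + 16*w - 42)/(8*w^2 - 20*sqrt(2)*w + 24)
(4) = (g^2 - g - 12)/(g - 5)
(5) = (y - 7)/(y - 3)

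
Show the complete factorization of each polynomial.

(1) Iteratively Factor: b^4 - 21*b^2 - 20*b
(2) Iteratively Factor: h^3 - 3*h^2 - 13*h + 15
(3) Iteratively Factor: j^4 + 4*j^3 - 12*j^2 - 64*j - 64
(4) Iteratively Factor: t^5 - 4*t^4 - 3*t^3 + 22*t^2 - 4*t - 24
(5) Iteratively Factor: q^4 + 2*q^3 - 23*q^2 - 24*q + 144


(1) = (b + 4)*(b^3 - 4*b^2 - 5*b) = (b - 5)*(b + 4)*(b^2 + b) = (b - 5)*(b + 1)*(b + 4)*(b)
(2) = (h - 5)*(h^2 + 2*h - 3) = (h - 5)*(h + 3)*(h - 1)
(3) = (j + 4)*(j^3 - 12*j - 16) = (j - 4)*(j + 4)*(j^2 + 4*j + 4) = (j - 4)*(j + 2)*(j + 4)*(j + 2)
(4) = (t + 1)*(t^4 - 5*t^3 + 2*t^2 + 20*t - 24) = (t + 1)*(t + 2)*(t^3 - 7*t^2 + 16*t - 12) = (t - 2)*(t + 1)*(t + 2)*(t^2 - 5*t + 6) = (t - 3)*(t - 2)*(t + 1)*(t + 2)*(t - 2)
(5) = (q - 3)*(q^3 + 5*q^2 - 8*q - 48) = (q - 3)*(q + 4)*(q^2 + q - 12) = (q - 3)^2*(q + 4)*(q + 4)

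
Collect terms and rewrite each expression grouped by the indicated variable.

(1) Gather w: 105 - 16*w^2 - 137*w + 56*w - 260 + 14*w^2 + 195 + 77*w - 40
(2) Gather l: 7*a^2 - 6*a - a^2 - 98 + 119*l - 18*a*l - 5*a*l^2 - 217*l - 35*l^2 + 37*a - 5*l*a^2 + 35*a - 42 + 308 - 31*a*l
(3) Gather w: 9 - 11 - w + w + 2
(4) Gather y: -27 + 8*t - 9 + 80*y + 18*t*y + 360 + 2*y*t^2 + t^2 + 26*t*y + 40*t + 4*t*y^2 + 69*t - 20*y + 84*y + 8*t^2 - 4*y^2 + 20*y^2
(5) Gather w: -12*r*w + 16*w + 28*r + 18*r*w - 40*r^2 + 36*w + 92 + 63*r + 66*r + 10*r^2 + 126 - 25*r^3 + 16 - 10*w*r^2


(1) = -2*w^2 - 4*w
(2) = 6*a^2 + 66*a + l^2*(-5*a - 35) + l*(-5*a^2 - 49*a - 98) + 168
(3) = 0
(4) = 9*t^2 + 117*t + y^2*(4*t + 16) + y*(2*t^2 + 44*t + 144) + 324
(5) = -25*r^3 - 30*r^2 + 157*r + w*(-10*r^2 + 6*r + 52) + 234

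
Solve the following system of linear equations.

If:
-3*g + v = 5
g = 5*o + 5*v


Then:
g = v/3 - 5/3
o = -14*v/15 - 1/3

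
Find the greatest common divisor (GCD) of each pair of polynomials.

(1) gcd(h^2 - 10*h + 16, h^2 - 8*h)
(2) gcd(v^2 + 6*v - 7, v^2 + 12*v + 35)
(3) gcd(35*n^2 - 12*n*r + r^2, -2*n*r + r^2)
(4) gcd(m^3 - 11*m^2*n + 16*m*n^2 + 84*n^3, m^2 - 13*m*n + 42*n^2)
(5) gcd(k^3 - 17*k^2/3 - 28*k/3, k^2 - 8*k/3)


(1) = h - 8
(2) = v + 7
(3) = gcd((-7*n + r)*(-5*n + r), r*(-2*n + r)) = 1
(4) = m^2 - 13*m*n + 42*n^2
(5) = k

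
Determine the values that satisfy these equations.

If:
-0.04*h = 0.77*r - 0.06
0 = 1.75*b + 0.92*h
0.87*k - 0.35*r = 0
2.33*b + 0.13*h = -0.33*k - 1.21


Then:
b = -0.58
h = 1.11
k = 0.01
r = 0.02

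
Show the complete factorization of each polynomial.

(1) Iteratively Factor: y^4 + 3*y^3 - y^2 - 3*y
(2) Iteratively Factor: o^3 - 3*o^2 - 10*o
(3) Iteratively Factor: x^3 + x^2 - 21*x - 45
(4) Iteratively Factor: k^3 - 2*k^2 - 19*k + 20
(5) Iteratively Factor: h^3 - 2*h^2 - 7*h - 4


(1) = (y + 1)*(y^3 + 2*y^2 - 3*y) = y*(y + 1)*(y^2 + 2*y - 3) = y*(y + 1)*(y + 3)*(y - 1)
(2) = (o)*(o^2 - 3*o - 10) = o*(o + 2)*(o - 5)
(3) = (x - 5)*(x^2 + 6*x + 9) = (x - 5)*(x + 3)*(x + 3)
(4) = (k - 1)*(k^2 - k - 20) = (k - 5)*(k - 1)*(k + 4)
(5) = (h - 4)*(h^2 + 2*h + 1) = (h - 4)*(h + 1)*(h + 1)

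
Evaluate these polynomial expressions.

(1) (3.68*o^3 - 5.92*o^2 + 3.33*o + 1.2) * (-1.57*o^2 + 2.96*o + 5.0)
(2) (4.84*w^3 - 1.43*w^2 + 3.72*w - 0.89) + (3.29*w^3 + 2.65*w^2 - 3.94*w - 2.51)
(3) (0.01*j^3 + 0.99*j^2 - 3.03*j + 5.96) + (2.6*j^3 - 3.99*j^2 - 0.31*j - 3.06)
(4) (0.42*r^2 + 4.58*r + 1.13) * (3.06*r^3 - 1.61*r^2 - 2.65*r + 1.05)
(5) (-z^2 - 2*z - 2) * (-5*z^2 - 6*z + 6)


(1) = -5.7776*o^5 + 20.1872*o^4 - 4.3513*o^3 - 21.6272*o^2 + 20.202*o + 6.0
(2) = 8.13*w^3 + 1.22*w^2 - 0.22*w - 3.4
(3) = 2.61*j^3 - 3.0*j^2 - 3.34*j + 2.9
(4) = 1.2852*r^5 + 13.3386*r^4 - 5.029*r^3 - 13.5153*r^2 + 1.8145*r + 1.1865
(5) = 5*z^4 + 16*z^3 + 16*z^2 - 12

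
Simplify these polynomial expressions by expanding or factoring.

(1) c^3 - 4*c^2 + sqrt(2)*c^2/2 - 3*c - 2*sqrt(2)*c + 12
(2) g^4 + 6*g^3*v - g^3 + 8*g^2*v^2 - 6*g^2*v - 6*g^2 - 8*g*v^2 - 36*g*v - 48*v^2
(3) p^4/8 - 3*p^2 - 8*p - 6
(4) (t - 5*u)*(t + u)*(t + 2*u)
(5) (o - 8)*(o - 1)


(1) = (c - 4)*(c - sqrt(2))*(c + 3*sqrt(2)/2)
(2) = (g - 3)*(g + 2)*(g + 2*v)*(g + 4*v)
(3) = (p/4 + 1/2)*(p/2 + 1)*(p - 6)*(p + 2)
(4) = t^3 - 2*t^2*u - 13*t*u^2 - 10*u^3
(5) = o^2 - 9*o + 8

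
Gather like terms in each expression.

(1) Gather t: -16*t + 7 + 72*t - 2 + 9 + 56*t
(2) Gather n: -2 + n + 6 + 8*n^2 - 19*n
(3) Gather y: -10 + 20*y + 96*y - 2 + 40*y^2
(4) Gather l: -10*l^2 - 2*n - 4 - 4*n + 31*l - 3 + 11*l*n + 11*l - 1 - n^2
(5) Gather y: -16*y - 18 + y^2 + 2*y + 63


(1) = 112*t + 14
(2) = 8*n^2 - 18*n + 4
(3) = 40*y^2 + 116*y - 12
(4) = -10*l^2 + l*(11*n + 42) - n^2 - 6*n - 8
(5) = y^2 - 14*y + 45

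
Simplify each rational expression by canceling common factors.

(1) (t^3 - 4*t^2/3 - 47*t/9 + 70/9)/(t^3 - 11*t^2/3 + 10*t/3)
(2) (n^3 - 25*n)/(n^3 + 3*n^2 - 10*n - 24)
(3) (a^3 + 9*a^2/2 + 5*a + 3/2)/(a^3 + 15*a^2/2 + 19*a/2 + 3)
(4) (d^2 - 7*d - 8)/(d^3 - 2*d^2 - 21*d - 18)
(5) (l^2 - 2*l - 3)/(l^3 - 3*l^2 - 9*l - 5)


(1) = (3*t + 7)/(3*t)
(2) = (n^3 - 25*n)/(n^3 + 3*n^2 - 10*n - 24)
(3) = (a + 3)/(a + 6)
(4) = (d - 8)/(d^2 - 3*d - 18)
(5) = (l - 3)/(l^2 - 4*l - 5)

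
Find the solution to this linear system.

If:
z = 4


Then:
z = 4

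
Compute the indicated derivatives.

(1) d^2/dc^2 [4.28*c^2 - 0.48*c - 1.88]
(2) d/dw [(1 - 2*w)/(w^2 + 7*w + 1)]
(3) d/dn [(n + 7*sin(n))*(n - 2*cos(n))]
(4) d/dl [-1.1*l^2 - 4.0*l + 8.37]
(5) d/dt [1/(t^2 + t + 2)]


(1) = 8.56000000000000
(2) = (2*w^2 - 2*w - 9)/(w^4 + 14*w^3 + 51*w^2 + 14*w + 1)
(3) = (n + 7*sin(n))*(2*sin(n) + 1) + (n - 2*cos(n))*(7*cos(n) + 1)
(4) = -2.2*l - 4.0
(5) = (-2*t - 1)/(t^2 + t + 2)^2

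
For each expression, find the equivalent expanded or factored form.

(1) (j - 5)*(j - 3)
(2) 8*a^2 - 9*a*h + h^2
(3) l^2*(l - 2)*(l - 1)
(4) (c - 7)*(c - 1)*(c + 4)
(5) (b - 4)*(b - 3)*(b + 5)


(1) = j^2 - 8*j + 15
(2) = (-8*a + h)*(-a + h)
(3) = l^4 - 3*l^3 + 2*l^2
(4) = c^3 - 4*c^2 - 25*c + 28
(5) = b^3 - 2*b^2 - 23*b + 60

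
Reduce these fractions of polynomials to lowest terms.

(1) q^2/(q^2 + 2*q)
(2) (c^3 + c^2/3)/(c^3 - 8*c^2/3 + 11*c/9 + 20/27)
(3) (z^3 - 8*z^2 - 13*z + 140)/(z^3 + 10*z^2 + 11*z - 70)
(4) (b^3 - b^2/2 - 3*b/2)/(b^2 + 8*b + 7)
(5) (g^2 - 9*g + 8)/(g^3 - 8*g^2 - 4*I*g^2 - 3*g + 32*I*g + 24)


(1) = q/(q + 2)
(2) = 9*c^2/(9*c^2 - 27*c + 20)
(3) = (z^3 - 8*z^2 - 13*z + 140)/(z^3 + 10*z^2 + 11*z - 70)
(4) = (2*b^2 - 3*b)/(2*b + 14)
(5) = (g - 1)/(g^2 - 4*I*g - 3)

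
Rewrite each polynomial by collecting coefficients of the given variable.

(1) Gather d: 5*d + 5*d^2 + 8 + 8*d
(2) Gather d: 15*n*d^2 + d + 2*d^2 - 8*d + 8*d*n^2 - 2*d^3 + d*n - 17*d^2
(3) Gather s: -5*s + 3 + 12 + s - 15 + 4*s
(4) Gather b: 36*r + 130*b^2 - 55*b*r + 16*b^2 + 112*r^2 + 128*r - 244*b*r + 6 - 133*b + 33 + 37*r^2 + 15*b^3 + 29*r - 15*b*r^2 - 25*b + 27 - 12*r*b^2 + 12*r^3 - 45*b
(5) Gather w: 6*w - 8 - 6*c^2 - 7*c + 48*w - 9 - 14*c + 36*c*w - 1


(1) = 5*d^2 + 13*d + 8
(2) = -2*d^3 + d^2*(15*n - 15) + d*(8*n^2 + n - 7)
(3) = 0
(4) = 15*b^3 + b^2*(146 - 12*r) + b*(-15*r^2 - 299*r - 203) + 12*r^3 + 149*r^2 + 193*r + 66
(5) = -6*c^2 - 21*c + w*(36*c + 54) - 18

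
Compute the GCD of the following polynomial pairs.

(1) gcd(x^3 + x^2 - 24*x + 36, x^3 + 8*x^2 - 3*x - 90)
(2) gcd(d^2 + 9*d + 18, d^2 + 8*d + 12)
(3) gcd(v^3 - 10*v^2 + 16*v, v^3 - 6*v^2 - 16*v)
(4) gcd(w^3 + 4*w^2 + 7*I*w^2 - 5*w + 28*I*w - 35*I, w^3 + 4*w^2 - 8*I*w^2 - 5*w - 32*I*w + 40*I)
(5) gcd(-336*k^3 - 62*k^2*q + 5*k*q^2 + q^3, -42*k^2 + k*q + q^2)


(1) = x^2 + 3*x - 18
(2) = d + 6
(3) = v^2 - 8*v
(4) = w^2 + 4*w - 5
(5) = 7*k + q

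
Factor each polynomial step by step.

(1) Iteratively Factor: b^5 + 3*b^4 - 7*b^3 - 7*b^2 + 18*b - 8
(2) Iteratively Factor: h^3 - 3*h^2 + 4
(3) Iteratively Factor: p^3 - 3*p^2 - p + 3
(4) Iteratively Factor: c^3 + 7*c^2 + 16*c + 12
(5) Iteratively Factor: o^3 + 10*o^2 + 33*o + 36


(1) = (b - 1)*(b^4 + 4*b^3 - 3*b^2 - 10*b + 8) = (b - 1)^2*(b^3 + 5*b^2 + 2*b - 8) = (b - 1)^3*(b^2 + 6*b + 8) = (b - 1)^3*(b + 4)*(b + 2)
(2) = (h - 2)*(h^2 - h - 2) = (h - 2)*(h + 1)*(h - 2)
(3) = (p - 1)*(p^2 - 2*p - 3) = (p - 3)*(p - 1)*(p + 1)
(4) = (c + 2)*(c^2 + 5*c + 6) = (c + 2)^2*(c + 3)
(5) = (o + 3)*(o^2 + 7*o + 12) = (o + 3)^2*(o + 4)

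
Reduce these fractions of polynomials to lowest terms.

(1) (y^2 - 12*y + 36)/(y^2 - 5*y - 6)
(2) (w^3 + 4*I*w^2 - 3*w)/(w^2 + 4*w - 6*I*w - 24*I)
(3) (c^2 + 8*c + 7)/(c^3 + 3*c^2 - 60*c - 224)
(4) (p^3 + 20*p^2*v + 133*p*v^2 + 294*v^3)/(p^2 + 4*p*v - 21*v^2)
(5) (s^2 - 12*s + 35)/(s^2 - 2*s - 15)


(1) = (y - 6)/(y + 1)
(2) = (w^3 + 4*I*w^2 - 3*w)/(w^2 + w*(4 - 6*I) - 24*I)
(3) = (c + 1)/(c^2 - 4*c - 32)
(4) = (p^2 + 13*p*v + 42*v^2)/(p - 3*v)
(5) = (s - 7)/(s + 3)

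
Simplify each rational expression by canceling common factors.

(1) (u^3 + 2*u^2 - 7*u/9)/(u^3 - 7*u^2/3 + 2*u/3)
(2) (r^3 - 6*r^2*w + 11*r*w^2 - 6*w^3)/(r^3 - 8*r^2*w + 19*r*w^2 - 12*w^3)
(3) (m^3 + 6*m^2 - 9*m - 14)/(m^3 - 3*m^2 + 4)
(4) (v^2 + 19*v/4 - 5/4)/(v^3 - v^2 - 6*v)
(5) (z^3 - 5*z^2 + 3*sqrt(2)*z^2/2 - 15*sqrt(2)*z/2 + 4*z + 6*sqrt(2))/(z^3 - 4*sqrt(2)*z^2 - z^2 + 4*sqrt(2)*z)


(1) = (3*u + 7)/(3*u - 6)
(2) = (r - 2*w)/(r - 4*w)
(3) = (m + 7)/(m - 2)
(4) = (4*v^2 + 19*v - 5)/(4*v^3 - 4*v^2 - 24*v)
(5) = (2*z^2 + z*(-8 + 3*sqrt(2)) - 12*sqrt(2))/(2*z^2 - 8*sqrt(2)*z)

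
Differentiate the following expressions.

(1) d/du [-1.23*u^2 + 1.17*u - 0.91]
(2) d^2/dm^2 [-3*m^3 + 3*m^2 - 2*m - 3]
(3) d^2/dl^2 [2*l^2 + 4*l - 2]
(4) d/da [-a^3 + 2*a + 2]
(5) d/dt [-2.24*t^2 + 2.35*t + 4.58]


(1) = 1.17 - 2.46*u
(2) = 6 - 18*m
(3) = 4
(4) = 2 - 3*a^2
(5) = 2.35 - 4.48*t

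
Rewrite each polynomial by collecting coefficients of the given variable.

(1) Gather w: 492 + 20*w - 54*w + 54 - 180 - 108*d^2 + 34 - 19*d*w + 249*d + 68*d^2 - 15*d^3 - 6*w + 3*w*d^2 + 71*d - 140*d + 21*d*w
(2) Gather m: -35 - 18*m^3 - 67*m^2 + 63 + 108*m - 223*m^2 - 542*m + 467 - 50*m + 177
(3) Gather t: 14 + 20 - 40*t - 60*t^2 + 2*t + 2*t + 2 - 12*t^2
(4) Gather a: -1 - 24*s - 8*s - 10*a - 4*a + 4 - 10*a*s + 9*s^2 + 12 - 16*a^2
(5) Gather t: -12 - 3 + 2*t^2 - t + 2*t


(1) = -15*d^3 - 40*d^2 + 180*d + w*(3*d^2 + 2*d - 40) + 400
(2) = -18*m^3 - 290*m^2 - 484*m + 672
(3) = -72*t^2 - 36*t + 36
(4) = -16*a^2 + a*(-10*s - 14) + 9*s^2 - 32*s + 15
(5) = 2*t^2 + t - 15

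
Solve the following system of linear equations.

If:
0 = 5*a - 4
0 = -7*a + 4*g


Then:
a = 4/5
g = 7/5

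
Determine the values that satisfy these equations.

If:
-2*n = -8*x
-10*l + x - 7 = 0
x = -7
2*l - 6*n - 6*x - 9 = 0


Then:
No Solution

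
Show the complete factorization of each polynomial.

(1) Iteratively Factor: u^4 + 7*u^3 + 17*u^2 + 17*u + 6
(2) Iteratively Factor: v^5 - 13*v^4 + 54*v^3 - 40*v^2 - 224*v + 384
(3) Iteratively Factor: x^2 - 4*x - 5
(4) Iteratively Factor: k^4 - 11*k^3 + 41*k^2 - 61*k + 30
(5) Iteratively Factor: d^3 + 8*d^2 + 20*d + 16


(1) = (u + 1)*(u^3 + 6*u^2 + 11*u + 6) = (u + 1)*(u + 3)*(u^2 + 3*u + 2) = (u + 1)*(u + 2)*(u + 3)*(u + 1)
(2) = (v - 4)*(v^4 - 9*v^3 + 18*v^2 + 32*v - 96) = (v - 4)*(v - 3)*(v^3 - 6*v^2 + 32) = (v - 4)^2*(v - 3)*(v^2 - 2*v - 8) = (v - 4)^3*(v - 3)*(v + 2)
(3) = (x + 1)*(x - 5)
(4) = (k - 2)*(k^3 - 9*k^2 + 23*k - 15) = (k - 3)*(k - 2)*(k^2 - 6*k + 5) = (k - 3)*(k - 2)*(k - 1)*(k - 5)
(5) = (d + 2)*(d^2 + 6*d + 8) = (d + 2)^2*(d + 4)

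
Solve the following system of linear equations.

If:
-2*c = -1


Then:
c = 1/2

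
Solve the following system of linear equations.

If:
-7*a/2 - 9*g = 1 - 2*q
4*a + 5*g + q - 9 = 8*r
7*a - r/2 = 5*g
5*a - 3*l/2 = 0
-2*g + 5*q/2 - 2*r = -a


Then:
a = -2884/8663
g = -2601/8663
l = -28840/25989
q = -12420/8663
r = -14366/8663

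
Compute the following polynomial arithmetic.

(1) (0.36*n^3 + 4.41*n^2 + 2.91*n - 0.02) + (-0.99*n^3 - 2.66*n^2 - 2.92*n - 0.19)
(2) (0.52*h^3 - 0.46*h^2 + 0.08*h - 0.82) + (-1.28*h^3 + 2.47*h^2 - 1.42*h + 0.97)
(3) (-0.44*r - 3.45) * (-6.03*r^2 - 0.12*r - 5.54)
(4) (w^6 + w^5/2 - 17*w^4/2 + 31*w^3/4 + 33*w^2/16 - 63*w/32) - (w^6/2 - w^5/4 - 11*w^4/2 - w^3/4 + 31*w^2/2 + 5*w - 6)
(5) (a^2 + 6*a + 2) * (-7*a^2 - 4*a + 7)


(1) = -0.63*n^3 + 1.75*n^2 - 0.01*n - 0.21
(2) = -0.76*h^3 + 2.01*h^2 - 1.34*h + 0.15
(3) = 2.6532*r^3 + 20.8563*r^2 + 2.8516*r + 19.113
(4) = w^6/2 + 3*w^5/4 - 3*w^4 + 8*w^3 - 215*w^2/16 - 223*w/32 + 6
(5) = -7*a^4 - 46*a^3 - 31*a^2 + 34*a + 14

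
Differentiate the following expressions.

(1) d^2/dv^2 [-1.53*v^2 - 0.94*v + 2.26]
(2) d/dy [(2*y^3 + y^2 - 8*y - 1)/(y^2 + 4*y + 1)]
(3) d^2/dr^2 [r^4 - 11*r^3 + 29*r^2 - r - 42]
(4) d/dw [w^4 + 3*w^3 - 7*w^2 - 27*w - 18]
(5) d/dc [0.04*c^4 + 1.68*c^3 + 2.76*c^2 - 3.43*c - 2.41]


(1) = -3.06000000000000
(2) = 2*(y^4 + 8*y^3 + 9*y^2 + 2*y - 2)/(y^4 + 8*y^3 + 18*y^2 + 8*y + 1)
(3) = 12*r^2 - 66*r + 58
(4) = 4*w^3 + 9*w^2 - 14*w - 27
(5) = 0.16*c^3 + 5.04*c^2 + 5.52*c - 3.43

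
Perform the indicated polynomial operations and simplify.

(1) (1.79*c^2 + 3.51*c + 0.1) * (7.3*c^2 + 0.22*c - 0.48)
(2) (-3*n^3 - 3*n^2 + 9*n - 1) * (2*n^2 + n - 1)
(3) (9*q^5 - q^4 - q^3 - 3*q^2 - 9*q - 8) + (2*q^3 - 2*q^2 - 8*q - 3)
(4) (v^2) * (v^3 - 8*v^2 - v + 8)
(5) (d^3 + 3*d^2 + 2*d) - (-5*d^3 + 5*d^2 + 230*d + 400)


(1) = 13.067*c^4 + 26.0168*c^3 + 0.643*c^2 - 1.6628*c - 0.048
(2) = -6*n^5 - 9*n^4 + 18*n^3 + 10*n^2 - 10*n + 1
(3) = 9*q^5 - q^4 + q^3 - 5*q^2 - 17*q - 11
(4) = v^5 - 8*v^4 - v^3 + 8*v^2
(5) = 6*d^3 - 2*d^2 - 228*d - 400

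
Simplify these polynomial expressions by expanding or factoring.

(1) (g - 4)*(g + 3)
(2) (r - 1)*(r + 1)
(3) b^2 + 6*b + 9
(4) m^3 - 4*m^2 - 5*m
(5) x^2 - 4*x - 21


(1) = g^2 - g - 12
(2) = r^2 - 1
(3) = (b + 3)^2
(4) = m*(m - 5)*(m + 1)
(5) = (x - 7)*(x + 3)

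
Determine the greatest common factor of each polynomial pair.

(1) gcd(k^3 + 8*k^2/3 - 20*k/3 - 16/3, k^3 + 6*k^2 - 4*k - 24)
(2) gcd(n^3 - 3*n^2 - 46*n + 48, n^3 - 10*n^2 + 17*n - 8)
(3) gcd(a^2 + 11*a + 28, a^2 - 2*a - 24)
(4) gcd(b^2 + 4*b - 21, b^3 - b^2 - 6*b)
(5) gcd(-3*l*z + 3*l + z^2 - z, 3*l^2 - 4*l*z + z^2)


(1) = k - 2
(2) = n^2 - 9*n + 8
(3) = gcd((a + 4)*(a + 7), (a - 6)*(a + 4)) = a + 4
(4) = gcd((b - 3)*(b + 7), b*(b - 3)*(b + 2)) = b - 3
(5) = gcd((-3*l + z)*(z - 1), (-3*l + z)*(-l + z)) = -3*l + z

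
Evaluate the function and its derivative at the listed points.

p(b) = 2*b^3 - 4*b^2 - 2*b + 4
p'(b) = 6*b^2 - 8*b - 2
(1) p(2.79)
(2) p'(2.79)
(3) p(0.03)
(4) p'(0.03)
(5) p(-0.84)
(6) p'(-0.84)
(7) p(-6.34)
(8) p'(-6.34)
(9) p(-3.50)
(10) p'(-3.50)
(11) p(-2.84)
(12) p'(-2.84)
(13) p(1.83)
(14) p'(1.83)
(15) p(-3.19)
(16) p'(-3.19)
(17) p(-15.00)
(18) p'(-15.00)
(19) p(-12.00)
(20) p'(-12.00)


(1) = 10.72
(2) = 22.38
(3) = 3.94
(4) = -2.23
(5) = 1.67
(6) = 8.95
(7) = -653.78
(8) = 289.89
(9) = -123.75
(10) = 99.50
(11) = -68.40
(12) = 69.11
(13) = -0.80
(14) = 3.45
(15) = -95.25
(16) = 84.58
(17) = -7616.00
(18) = 1468.00
(19) = -4004.00
(20) = 958.00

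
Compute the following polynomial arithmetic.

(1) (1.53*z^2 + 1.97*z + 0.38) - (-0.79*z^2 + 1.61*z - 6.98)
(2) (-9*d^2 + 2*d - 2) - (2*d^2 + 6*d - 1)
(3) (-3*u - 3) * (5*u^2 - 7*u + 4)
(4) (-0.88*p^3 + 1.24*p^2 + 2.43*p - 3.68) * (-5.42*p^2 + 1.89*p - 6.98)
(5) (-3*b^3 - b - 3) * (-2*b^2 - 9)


(1) = 2.32*z^2 + 0.36*z + 7.36
(2) = -11*d^2 - 4*d - 1
(3) = -15*u^3 + 6*u^2 + 9*u - 12
(4) = 4.7696*p^5 - 8.384*p^4 - 4.6846*p^3 + 15.8831*p^2 - 23.9166*p + 25.6864
(5) = 6*b^5 + 29*b^3 + 6*b^2 + 9*b + 27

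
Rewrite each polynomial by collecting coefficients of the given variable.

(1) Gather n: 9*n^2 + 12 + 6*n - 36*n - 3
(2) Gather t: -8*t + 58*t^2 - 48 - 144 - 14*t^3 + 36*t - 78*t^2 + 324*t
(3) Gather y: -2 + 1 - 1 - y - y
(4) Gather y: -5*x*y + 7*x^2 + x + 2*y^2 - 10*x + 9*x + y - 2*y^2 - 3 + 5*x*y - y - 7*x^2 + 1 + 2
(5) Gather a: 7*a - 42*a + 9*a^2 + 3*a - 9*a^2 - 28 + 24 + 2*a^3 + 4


(1) = 9*n^2 - 30*n + 9
(2) = -14*t^3 - 20*t^2 + 352*t - 192
(3) = -2*y - 2
(4) = 0
(5) = 2*a^3 - 32*a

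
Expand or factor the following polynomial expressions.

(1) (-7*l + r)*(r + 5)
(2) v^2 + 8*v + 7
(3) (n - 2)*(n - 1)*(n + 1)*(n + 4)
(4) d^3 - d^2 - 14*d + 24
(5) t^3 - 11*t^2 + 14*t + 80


(1) = -7*l*r - 35*l + r^2 + 5*r
(2) = (v + 1)*(v + 7)
(3) = n^4 + 2*n^3 - 9*n^2 - 2*n + 8
(4) = (d - 3)*(d - 2)*(d + 4)
(5) = (t - 8)*(t - 5)*(t + 2)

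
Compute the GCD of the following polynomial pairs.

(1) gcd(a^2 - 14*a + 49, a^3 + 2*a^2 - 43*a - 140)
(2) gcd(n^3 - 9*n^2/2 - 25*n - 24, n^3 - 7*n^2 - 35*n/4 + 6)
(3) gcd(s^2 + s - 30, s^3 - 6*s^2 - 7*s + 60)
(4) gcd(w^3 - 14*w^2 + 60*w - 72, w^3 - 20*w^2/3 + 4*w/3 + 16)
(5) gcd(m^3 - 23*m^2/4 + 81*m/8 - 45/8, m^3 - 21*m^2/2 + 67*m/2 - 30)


(1) = a - 7
(2) = n^2 - 13*n/2 - 12
(3) = gcd((s - 5)*(s + 6), (s - 5)*(s - 4)*(s + 3)) = s - 5
(4) = gcd((w - 6)^2*(w - 2), (w - 6)*(w - 2)*(w + 4/3)) = w^2 - 8*w + 12
(5) = gcd((m - 3)*(m - 3/2)*(m - 5/4), (m - 5)*(m - 4)*(m - 3/2)) = m - 3/2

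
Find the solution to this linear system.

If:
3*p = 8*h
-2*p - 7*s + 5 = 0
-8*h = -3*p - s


Then:
h = 15/16
p = 5/2
s = 0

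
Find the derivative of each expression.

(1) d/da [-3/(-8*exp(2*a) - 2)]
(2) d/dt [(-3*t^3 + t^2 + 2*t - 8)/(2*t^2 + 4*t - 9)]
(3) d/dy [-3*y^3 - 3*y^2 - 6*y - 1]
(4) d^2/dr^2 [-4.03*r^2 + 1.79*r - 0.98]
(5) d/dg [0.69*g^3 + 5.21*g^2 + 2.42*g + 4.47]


(1) = -12*exp(2*a)/(4*exp(2*a) + 1)^2
(2) = (-6*t^4 - 24*t^3 + 81*t^2 + 14*t + 14)/(4*t^4 + 16*t^3 - 20*t^2 - 72*t + 81)
(3) = -9*y^2 - 6*y - 6
(4) = -8.06000000000000
(5) = 2.07*g^2 + 10.42*g + 2.42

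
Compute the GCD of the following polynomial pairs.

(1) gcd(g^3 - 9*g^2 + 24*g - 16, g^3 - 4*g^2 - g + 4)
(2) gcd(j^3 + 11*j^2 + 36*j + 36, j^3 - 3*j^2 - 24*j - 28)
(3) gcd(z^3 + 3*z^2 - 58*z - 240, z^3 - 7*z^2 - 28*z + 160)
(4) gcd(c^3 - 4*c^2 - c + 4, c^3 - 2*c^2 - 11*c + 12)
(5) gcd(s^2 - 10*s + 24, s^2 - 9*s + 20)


(1) = gcd((g - 4)^2*(g - 1), (g - 4)*(g - 1)*(g + 1)) = g^2 - 5*g + 4
(2) = gcd((j + 2)*(j + 3)*(j + 6), (j - 7)*(j + 2)^2) = j + 2
(3) = gcd((z - 8)*(z + 5)*(z + 6), (z - 8)*(z - 4)*(z + 5)) = z^2 - 3*z - 40
(4) = c^2 - 5*c + 4
(5) = gcd((s - 6)*(s - 4), (s - 5)*(s - 4)) = s - 4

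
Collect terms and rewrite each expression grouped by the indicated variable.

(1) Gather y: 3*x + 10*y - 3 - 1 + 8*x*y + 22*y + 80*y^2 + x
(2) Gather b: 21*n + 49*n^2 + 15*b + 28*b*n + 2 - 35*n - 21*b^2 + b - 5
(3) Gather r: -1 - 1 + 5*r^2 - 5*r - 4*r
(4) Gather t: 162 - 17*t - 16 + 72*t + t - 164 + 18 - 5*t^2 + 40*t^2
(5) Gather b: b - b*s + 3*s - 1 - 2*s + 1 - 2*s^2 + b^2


(1) = 4*x + 80*y^2 + y*(8*x + 32) - 4
(2) = -21*b^2 + b*(28*n + 16) + 49*n^2 - 14*n - 3
(3) = 5*r^2 - 9*r - 2
(4) = 35*t^2 + 56*t
(5) = b^2 + b*(1 - s) - 2*s^2 + s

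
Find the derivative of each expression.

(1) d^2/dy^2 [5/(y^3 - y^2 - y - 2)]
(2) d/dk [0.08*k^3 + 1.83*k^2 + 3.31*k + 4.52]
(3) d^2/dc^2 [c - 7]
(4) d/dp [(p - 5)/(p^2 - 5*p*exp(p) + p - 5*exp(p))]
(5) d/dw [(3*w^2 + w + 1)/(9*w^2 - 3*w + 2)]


(1) = 10*((1 - 3*y)*(-y^3 + y^2 + y + 2) - (-3*y^2 + 2*y + 1)^2)/(-y^3 + y^2 + y + 2)^3
(2) = 0.24*k^2 + 3.66*k + 3.31
(3) = 0
(4) = (p^2 - 5*p*exp(p) + p + (p - 5)*(5*p*exp(p) - 2*p + 10*exp(p) - 1) - 5*exp(p))/(p^2 - 5*p*exp(p) + p - 5*exp(p))^2
(5) = (-18*w^2 - 6*w + 5)/(81*w^4 - 54*w^3 + 45*w^2 - 12*w + 4)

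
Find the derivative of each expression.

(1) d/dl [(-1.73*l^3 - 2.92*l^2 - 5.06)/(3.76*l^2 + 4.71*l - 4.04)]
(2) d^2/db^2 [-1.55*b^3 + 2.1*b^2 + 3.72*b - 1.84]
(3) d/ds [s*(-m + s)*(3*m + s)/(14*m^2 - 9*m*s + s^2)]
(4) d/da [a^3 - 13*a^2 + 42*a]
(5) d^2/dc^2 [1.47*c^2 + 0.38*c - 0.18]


(1) = (-6.5048*l^4 - 16.2966*l^3 + 7.2144*l^2 + 61.6448*l + 23.8326)/(14.1376*l^4 + 35.4192*l^3 - 8.1967*l^2 - 38.0568*l + 16.3216)
(2) = 4.2 - 9.3*b
(3) = (-42*m^4 + 56*m^3*s + 27*m^2*s^2 - 18*m*s^3 + s^4)/(196*m^4 - 252*m^3*s + 109*m^2*s^2 - 18*m*s^3 + s^4)
(4) = 3*a^2 - 26*a + 42
(5) = 2.94000000000000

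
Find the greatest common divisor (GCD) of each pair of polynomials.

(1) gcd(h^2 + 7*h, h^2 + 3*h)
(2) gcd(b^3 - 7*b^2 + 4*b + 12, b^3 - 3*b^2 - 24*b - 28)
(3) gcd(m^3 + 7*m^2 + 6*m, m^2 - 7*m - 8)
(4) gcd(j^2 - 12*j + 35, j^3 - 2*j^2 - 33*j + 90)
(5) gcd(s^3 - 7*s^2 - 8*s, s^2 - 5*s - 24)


(1) = gcd(h*(h + 7), h*(h + 3)) = h
(2) = 1
(3) = gcd(m*(m + 1)*(m + 6), (m - 8)*(m + 1)) = m + 1
(4) = j - 5
(5) = gcd(s*(s - 8)*(s + 1), (s - 8)*(s + 3)) = s - 8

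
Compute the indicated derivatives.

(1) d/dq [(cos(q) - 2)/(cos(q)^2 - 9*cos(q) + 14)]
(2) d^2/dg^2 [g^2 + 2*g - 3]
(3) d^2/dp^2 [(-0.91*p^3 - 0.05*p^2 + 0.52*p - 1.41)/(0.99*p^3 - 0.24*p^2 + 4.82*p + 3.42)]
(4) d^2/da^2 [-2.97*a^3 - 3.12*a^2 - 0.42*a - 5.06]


(1) = sin(q)/(cos(q) - 7)^2
(2) = 2
(3) = (-0.530442*p^6 + 29.11194*p^5 + 21.079872*p^4 - 41.064956*p^3 - 152.23518*p^2 - 22.871052*p - 86.14344)/(0.970299*p^9 - 0.705672*p^8 + 14.343318*p^7 + 3.17061*p^6 + 64.957572*p^5 + 81.780984*p^4 + 122.98094*p^3 + 229.943016*p^2 + 169.129944*p + 40.001688)
(4) = -17.82*a - 6.24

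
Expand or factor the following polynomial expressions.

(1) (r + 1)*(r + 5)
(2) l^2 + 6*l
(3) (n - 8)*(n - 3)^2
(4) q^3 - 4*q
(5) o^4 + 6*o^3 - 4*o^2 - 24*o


(1) = r^2 + 6*r + 5
(2) = l*(l + 6)
(3) = n^3 - 14*n^2 + 57*n - 72
(4) = q*(q - 2)*(q + 2)
(5) = o*(o - 2)*(o + 2)*(o + 6)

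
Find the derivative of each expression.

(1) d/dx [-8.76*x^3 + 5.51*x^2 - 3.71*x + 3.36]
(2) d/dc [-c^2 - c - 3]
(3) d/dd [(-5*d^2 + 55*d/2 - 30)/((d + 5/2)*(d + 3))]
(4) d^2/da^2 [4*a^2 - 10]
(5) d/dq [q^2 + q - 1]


(1) = -26.28*x^2 + 11.02*x - 3.71
(2) = -2*c - 1
(3) = 5*(-44*d^2 - 12*d + 297)/(4*d^4 + 44*d^3 + 181*d^2 + 330*d + 225)
(4) = 8
(5) = 2*q + 1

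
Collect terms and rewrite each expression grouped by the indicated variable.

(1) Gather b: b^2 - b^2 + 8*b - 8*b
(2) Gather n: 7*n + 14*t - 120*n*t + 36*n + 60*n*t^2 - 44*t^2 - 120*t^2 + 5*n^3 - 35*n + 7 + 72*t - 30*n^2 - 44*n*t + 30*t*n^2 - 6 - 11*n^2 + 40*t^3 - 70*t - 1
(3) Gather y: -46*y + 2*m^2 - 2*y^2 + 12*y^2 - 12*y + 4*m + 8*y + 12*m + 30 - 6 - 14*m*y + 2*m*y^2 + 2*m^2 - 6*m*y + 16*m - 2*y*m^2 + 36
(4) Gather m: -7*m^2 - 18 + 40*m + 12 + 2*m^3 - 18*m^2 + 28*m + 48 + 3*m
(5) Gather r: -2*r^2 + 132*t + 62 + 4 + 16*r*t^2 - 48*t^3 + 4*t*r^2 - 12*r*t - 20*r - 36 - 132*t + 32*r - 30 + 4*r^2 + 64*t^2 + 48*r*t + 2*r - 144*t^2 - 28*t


(1) = 0
(2) = 5*n^3 + n^2*(30*t - 41) + n*(60*t^2 - 164*t + 8) + 40*t^3 - 164*t^2 + 16*t
(3) = 4*m^2 + 32*m + y^2*(2*m + 10) + y*(-2*m^2 - 20*m - 50) + 60
(4) = 2*m^3 - 25*m^2 + 71*m + 42
(5) = r^2*(4*t + 2) + r*(16*t^2 + 36*t + 14) - 48*t^3 - 80*t^2 - 28*t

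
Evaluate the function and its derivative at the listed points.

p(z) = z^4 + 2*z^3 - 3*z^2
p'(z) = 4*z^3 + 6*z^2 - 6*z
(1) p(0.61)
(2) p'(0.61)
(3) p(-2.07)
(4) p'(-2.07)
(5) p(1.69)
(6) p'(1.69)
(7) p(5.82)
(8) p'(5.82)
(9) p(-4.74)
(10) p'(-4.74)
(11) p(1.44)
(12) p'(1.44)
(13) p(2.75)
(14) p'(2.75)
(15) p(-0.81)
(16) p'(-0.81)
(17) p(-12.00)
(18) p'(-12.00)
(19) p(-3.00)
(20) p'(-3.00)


(1) = -0.52
(2) = -0.52
(3) = -12.23
(4) = 2.65
(5) = 9.24
(6) = 26.30
(7) = 1440.00
(8) = 956.86
(9) = 224.40
(10) = -262.74
(11) = 4.05
(12) = 15.75
(13) = 76.10
(14) = 112.06
(15) = -2.60
(16) = 6.67
(17) = 16848.00
(18) = -5976.00
(19) = 0.00
(20) = -36.00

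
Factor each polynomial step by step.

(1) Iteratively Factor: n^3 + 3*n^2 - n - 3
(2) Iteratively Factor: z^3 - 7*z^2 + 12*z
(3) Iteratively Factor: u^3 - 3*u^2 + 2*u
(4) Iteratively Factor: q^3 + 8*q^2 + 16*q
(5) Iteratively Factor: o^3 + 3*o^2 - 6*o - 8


(1) = (n + 3)*(n^2 - 1) = (n - 1)*(n + 3)*(n + 1)
(2) = (z)*(z^2 - 7*z + 12) = z*(z - 4)*(z - 3)
(3) = (u)*(u^2 - 3*u + 2) = u*(u - 1)*(u - 2)
(4) = (q + 4)*(q^2 + 4*q) = (q + 4)^2*(q)
(5) = (o - 2)*(o^2 + 5*o + 4) = (o - 2)*(o + 1)*(o + 4)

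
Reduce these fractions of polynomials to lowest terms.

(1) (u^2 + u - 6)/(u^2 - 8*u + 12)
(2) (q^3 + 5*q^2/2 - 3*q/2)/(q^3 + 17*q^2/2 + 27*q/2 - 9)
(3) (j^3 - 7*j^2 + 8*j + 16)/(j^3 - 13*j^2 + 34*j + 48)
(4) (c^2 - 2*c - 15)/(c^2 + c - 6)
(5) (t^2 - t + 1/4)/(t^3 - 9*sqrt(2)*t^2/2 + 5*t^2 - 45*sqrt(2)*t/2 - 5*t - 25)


(1) = (u + 3)/(u - 6)
(2) = q/(q + 6)
(3) = (j^2 - 8*j + 16)/(j^2 - 14*j + 48)
(4) = (c - 5)/(c - 2)
(5) = (8*t^2 - 8*t + 2)/(8*t^3 + t^2*(40 - 36*sqrt(2)) + t*(-180*sqrt(2) - 40) - 200)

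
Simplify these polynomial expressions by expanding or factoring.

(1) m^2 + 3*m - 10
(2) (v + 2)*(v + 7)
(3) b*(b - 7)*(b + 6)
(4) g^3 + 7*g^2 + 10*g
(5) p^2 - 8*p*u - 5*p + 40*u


(1) = (m - 2)*(m + 5)
(2) = v^2 + 9*v + 14
(3) = b^3 - b^2 - 42*b
(4) = g*(g + 2)*(g + 5)
(5) = (p - 5)*(p - 8*u)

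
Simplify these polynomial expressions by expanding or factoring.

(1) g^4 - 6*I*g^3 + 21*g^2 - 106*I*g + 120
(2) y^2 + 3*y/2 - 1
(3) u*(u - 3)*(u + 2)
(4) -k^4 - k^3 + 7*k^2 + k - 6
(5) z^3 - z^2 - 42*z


(1) = (g - 6*I)*(g - 5*I)*(g + I)*(g + 4*I)
(2) = (y - 1/2)*(y + 2)
(3) = u^3 - u^2 - 6*u
(4) = (k - 2)*(k + 3)*(-I*k - I)*(-I*k + I)
(5) = z*(z - 7)*(z + 6)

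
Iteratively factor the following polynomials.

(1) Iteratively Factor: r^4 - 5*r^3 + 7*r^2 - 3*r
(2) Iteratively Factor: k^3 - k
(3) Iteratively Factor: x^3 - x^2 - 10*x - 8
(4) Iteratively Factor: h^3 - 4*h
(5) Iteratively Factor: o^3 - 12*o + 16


(1) = (r)*(r^3 - 5*r^2 + 7*r - 3) = r*(r - 1)*(r^2 - 4*r + 3) = r*(r - 3)*(r - 1)*(r - 1)
(2) = (k + 1)*(k^2 - k) = (k - 1)*(k + 1)*(k)
(3) = (x + 1)*(x^2 - 2*x - 8) = (x - 4)*(x + 1)*(x + 2)
(4) = (h + 2)*(h^2 - 2*h) = (h - 2)*(h + 2)*(h)
(5) = (o + 4)*(o^2 - 4*o + 4) = (o - 2)*(o + 4)*(o - 2)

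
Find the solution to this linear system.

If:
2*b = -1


Then:
b = -1/2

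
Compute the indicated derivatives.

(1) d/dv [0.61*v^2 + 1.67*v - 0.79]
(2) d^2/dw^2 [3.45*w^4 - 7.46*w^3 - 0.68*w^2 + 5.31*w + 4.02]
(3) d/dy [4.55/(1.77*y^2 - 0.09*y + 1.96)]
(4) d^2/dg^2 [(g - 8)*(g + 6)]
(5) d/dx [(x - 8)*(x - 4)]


(1) = 1.22*v + 1.67
(2) = 41.4*w^2 - 44.76*w - 1.36
(3) = (0.4095 - 16.107*y)/(1.77*y^2 - 0.09*y + 1.96)^2
(4) = 2
(5) = 2*x - 12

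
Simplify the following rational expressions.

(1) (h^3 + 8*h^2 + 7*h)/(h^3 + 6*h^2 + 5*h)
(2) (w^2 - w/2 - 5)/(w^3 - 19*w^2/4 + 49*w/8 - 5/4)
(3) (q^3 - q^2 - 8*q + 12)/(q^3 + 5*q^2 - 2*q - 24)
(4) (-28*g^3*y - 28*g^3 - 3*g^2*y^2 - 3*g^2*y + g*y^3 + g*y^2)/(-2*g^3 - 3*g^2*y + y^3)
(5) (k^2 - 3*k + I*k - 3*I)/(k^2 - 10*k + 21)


(1) = (h + 7)/(h + 5)
(2) = (4*w + 8)/(4*w^2 - 9*w + 2)
(3) = (q - 2)/(q + 4)
(4) = (-28*g^3*y - 28*g^3 - 3*g^2*y^2 - 3*g^2*y + g*y^3 + g*y^2)/(-2*g^3 - 3*g^2*y + y^3)
(5) = (k + I)/(k - 7)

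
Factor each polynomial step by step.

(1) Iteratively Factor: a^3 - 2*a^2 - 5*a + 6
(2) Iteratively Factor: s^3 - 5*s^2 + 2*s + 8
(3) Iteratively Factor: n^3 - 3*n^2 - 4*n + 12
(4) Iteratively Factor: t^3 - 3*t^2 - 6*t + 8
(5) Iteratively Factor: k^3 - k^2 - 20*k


(1) = (a + 2)*(a^2 - 4*a + 3) = (a - 1)*(a + 2)*(a - 3)
(2) = (s - 4)*(s^2 - s - 2) = (s - 4)*(s - 2)*(s + 1)
(3) = (n - 2)*(n^2 - n - 6) = (n - 3)*(n - 2)*(n + 2)
(4) = (t - 1)*(t^2 - 2*t - 8) = (t - 1)*(t + 2)*(t - 4)
(5) = (k)*(k^2 - k - 20) = k*(k + 4)*(k - 5)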